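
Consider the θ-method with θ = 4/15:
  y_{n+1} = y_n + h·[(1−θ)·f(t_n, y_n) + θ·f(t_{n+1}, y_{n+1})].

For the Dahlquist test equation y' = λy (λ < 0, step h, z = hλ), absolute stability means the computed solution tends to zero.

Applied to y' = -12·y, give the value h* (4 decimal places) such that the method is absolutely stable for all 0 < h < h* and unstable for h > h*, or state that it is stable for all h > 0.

(-4.2857,0); λ=-12 ⇒ h* = (30/7)/12 = 0.3571.

On y'=λy, z=hλ:
  y_{n+1} = y_n + z·[11/15·y_n + 4/15·y_{n+1}] ⇒ (1 − 4/15z)y_{n+1} = (1 + 11/15z)y_n
  R(z) = (1 + 11/15z)/(1 − 4/15z).

Need |R(x)|<1, x<0.
x=-1.73: |R|=0.1839
R=−1: 1+11/15x = −1+4/15x ⇒ -7/15x=2 ⇒ x=2/(-7/15)=-4.2857
Confirm numerically:
  x=-4.136: |R|=0.96678 <1
  x=-3.977: |R|=0.93008 <1
  x=-3.400: |R|=0.78322 <1
  x=-1.893: |R|=0.25797 <1
  x=-4.873: |R|=1.11919 >1
  x=-4.737: |R|=1.09305 >1
  x=-4.354: |R|=1.01475 >1
Interval (-4.2857, 0).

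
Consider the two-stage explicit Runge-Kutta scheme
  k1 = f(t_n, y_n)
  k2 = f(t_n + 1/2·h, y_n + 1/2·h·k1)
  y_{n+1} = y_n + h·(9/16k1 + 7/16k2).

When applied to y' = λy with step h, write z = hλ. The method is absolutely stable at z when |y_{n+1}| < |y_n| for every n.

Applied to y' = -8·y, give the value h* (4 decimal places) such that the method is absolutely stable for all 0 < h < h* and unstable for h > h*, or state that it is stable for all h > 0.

Test eqn y'=λy, z=hλ:
  k1=λy_n ⇒ h·k1=z·y_n;  k2=λ(1+1/2z)y_n ⇒ h·k2=z(1+1/2z)y_n
  y_{n+1}/y_n = 1 + 9/16z + 7/16z(1+1/2z) = 1 + z + 7/32z²
  Hence R(z) = 1 + z + 7/32z².

Boundary: |R(x)|=1, x<0.
x=-1.57: |R|=0.0308
R=1: x+7/32x²=0 ⇒ x=−32/7=-4.5714; min R=1−1/(4·7/32)=-0.1429>−1
Confirm numerically:
  x=-4.536: |R|=0.96485 <1
  x=-4.339: |R|=0.77939 <1
  x=-3.620: |R|=0.24659 <1
  x=-3.356: |R|=0.10772 <1
  x=-4.720: |R|=1.15340 >1
  x=-4.672: |R|=1.10278 >1
So |R|<1 on (-4.5714, 0).

(-4.5714,0); λ=-8 ⇒ h* = (32/7)/8 = 0.5714.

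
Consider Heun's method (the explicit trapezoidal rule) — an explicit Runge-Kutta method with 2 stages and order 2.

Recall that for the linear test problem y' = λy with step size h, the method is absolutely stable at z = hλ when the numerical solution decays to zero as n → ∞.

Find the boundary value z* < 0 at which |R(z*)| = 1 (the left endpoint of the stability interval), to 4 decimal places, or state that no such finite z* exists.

z* = -2.0000.

Set f=λy, z=hλ:
  order 2, 2-stage ⇒ R(z)=1+z+z^2/2
  (e.g. R(-0.59)=0.58405, |R|=0.58405)

Find x<0 with |R(x)|<1.
x=-0.59: |R|=0.5840
|R(-1.27)|=0.5364 |R(-1.09)|=0.5040 |R(-0.94)|=0.5018
Bisect:
  x_lo=-2.5965 |R|=1.7745  x_hi=-0.2746 |R|=0.7631
  mid=-1.43560 |R|=0.59487 →hi
  mid=-2.01607 |R|=1.01620 →lo
  mid=-1.72583 |R|=0.76342 →hi
  mid=-1.87095 |R|=0.87928 →hi
  mid=-1.94351 |R|=0.94511 →hi
  mid=-1.97979 |R|=0.97999 →hi
  mid=-1.99793 |R|=0.99793 →hi
  mid=-2.00700 |R|=1.00702 →lo
  mid=-2.00246 |R|=1.00247 →lo
  ...
  [-2.00005,-1.99991] ⇒ x*=-2.0000
Stable set (-2.0000, 0).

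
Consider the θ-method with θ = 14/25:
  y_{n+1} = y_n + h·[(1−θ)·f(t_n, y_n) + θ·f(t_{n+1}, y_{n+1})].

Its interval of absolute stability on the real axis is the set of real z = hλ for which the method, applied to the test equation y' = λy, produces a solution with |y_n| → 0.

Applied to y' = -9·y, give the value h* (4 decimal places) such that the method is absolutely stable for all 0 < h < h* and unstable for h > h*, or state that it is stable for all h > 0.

(−∞, 0) — no finite endpoint. Any h>0 works for λ=-9.

Test eqn y'=λy, z=hλ:
  y_{n+1} = y_n + z·[11/25·y_n + 14/25·y_{n+1}] ⇒ (1 − 14/25z)y_{n+1} = (1 + 11/25z)y_n
  R(z) = (1 + 11/25z)/(1 − 14/25z).

Solve |R(x)|<1 on ℝ⁻.
x=-0.35: |R|=0.7074
x=-2: |R|=0.0566
x=-10: |R|=0.5152
x=-100: |R|=0.7544
θ=14/25≥1/2 ⇒ |1+11/25x|<|1−14/25x| ∀x<0 ⇒ interval (−∞,0).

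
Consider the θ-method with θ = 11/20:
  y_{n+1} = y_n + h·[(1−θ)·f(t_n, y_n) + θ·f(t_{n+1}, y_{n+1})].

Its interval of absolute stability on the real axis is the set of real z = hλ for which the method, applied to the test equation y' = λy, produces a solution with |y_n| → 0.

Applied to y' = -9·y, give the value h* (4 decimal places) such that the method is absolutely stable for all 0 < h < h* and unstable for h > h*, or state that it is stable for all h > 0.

Test eqn y'=λy, z=hλ:
  y_{n+1} = y_n + z·[9/20·y_n + 11/20·y_{n+1}] ⇒ (1 − 11/20z)y_{n+1} = (1 + 9/20z)y_n
  R(z) = (1 + 9/20z)/(1 − 11/20z).

Find x<0 with |R(x)|<1.
x=-0.55: |R|=0.5777
x=-2: |R|=0.0476
x=-10: |R|=0.5385
x=-100: |R|=0.7857
θ=11/20≥1/2 ⇒ |1+9/20x|<|1−11/20x| ∀x<0 ⇒ unbounded interval.

interval (−∞, 0). Any h>0 works for λ=-9.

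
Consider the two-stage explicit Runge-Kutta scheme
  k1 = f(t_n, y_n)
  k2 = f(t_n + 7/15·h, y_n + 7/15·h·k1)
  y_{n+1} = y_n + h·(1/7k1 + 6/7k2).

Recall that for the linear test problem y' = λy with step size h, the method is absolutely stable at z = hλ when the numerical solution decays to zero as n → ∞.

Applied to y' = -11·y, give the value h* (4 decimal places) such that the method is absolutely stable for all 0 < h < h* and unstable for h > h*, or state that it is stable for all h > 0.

With y'=λy (z=hλ):
  k1=λy_n ⇒ h·k1=z·y_n;  k2=λ(1+7/15z)y_n ⇒ h·k2=z(1+7/15z)y_n
  y_{n+1}/y_n = 1 + 1/7z + 6/7z(1+7/15z) = 1 + z + 2/5z²
  Hence R(z) = 1 + z + 2/5z².

Boundary: |R(x)|=1, x<0.
x=-0.87: |R|=0.4328
R=1: x+2/5x²=0 ⇒ x=−5/2=-2.5000; min R=1−1/(4·2/5)=0.3750>−1
Confirm numerically:
  x=-1.701: |R|=0.45636 <1
  x=-1.443: |R|=0.38990 <1
  x=-1.370: |R|=0.38076 <1
  x=-1.037: |R|=0.39315 <1
  x=-3.057: |R|=1.68110 >1
  x=-3.053: |R|=1.67532 >1
  x=-2.834: |R|=1.37862 >1
Interval (-2.5000, 0).

(-2.5000,0); λ=-11 ⇒ h* = (5/2)/11 = 0.2273.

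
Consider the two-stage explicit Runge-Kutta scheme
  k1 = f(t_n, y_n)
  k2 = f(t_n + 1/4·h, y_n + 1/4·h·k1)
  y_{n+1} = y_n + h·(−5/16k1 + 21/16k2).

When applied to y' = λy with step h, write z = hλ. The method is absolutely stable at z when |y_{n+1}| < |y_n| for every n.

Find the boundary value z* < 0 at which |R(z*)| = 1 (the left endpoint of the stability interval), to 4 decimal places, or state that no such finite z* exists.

z* = -3.0476.

With y'=λy (z=hλ):
  k1=λy_n ⇒ h·k1=z·y_n;  k2=λ(1+1/4z)y_n ⇒ h·k2=z(1+1/4z)y_n
  y_{n+1}/y_n = 1 − 5/16z + 21/16z(1+1/4z) = 1 + z + 21/64z²
  Hence R(z) = 1 + z + 21/64z².

Find x<0 with |R(x)|<1.
x=-1.22: |R|=0.2684
R=1: x+21/64x²=0 ⇒ x=−64/21=-3.0476; min R=1−1/(4·21/64)=0.2381>−1
Confirm numerically:
  x=-2.472: |R|=0.53310 <1
  x=-2.038: |R|=0.32485 <1
  x=-1.718: |R|=0.25047 <1
  x=-1.477: |R|=0.23881 <1
  x=-3.243: |R|=1.20791 >1
  x=-3.221: |R|=1.18324 >1
  x=-3.156: |R|=1.11224 >1
Stable set (-3.0476, 0).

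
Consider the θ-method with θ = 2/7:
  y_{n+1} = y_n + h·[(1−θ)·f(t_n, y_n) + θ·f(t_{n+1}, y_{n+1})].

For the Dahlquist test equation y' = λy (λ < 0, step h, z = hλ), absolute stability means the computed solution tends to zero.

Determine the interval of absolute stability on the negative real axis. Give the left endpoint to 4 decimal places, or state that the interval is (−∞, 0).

(-4.6667, 0).

Test eqn y'=λy, z=hλ:
  y_{n+1} = y_n + z·[5/7·y_n + 2/7·y_{n+1}] ⇒ (1 − 2/7z)y_{n+1} = (1 + 5/7z)y_n
  ⇒ R(z) = (1 + 5/7z)/(1 − 2/7z).

Need |R(x)|<1, x<0.
x=-1.28: |R|=0.0628
R=−1: 1+5/7x = −1+2/7x ⇒ -3/7x=2 ⇒ x=2/(-3/7)=-4.6667
Confirm numerically:
  x=-3.087: |R|=0.64028 <1
  x=-2.897: |R|=0.58504 <1
  x=-2.462: |R|=0.44532 <1
  x=-2.182: |R|=0.34407 <1
  x=-5.264: |R|=1.10224 >1
  x=-4.760: |R|=1.01695 >1
Interval (-4.6667, 0).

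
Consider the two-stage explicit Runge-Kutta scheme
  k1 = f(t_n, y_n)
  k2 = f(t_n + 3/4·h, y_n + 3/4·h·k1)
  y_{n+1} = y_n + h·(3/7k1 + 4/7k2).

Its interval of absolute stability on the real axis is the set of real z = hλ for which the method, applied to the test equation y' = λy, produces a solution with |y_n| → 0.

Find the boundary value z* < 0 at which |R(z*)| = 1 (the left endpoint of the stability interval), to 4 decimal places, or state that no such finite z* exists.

z* = -2.3333.

Set f=λy, z=hλ:
  k1=λy_n ⇒ h·k1=z·y_n;  k2=λ(1+3/4z)y_n ⇒ h·k2=z(1+3/4z)y_n
  y_{n+1}/y_n = 1 + 3/7z + 4/7z(1+3/4z) = 1 + z + 3/7z²
  so R(z) = 1 + z + 3/7z².

Need |R(x)|<1, x<0.
x=-1.59: |R|=0.4935
R=1: x+3/7x²=0 ⇒ x=−7/3=-2.3333; min R=1−1/(4·3/7)=0.4167>−1
Confirm numerically:
  x=-2.140: |R|=0.82269 <1
  x=-1.827: |R|=0.60354 <1
  x=-1.524: |R|=0.47139 <1
  x=-1.308: |R|=0.42523 <1
  x=-2.571: |R|=1.26187 >1
  x=-2.417: |R|=1.08667 >1
Interval (-2.3333, 0).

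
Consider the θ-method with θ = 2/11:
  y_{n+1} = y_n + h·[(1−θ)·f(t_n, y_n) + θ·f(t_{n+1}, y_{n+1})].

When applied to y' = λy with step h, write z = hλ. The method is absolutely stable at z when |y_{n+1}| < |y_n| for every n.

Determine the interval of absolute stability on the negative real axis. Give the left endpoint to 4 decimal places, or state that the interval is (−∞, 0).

Test eqn y'=λy, z=hλ:
  y_{n+1} = y_n + z·[9/11·y_n + 2/11·y_{n+1}] ⇒ (1 − 2/11z)y_{n+1} = (1 + 9/11z)y_n
  Hence R(z) = (1 + 9/11z)/(1 − 2/11z).

Need |R(x)|<1, x<0.
x=-1.58: |R|=0.2274
R=−1: 1+9/11x = −1+2/11x ⇒ -7/11x=2 ⇒ x=2/(-7/11)=-3.1429
Confirm numerically:
  x=-2.057: |R|=0.49709 <1
  x=-1.806: |R|=0.35957 <1
  x=-1.318: |R|=0.06322 <1
  x=-3.340: |R|=1.07805 >1
  x=-3.235: |R|=1.03692 >1
So |R|<1 on (-3.1429, 0).

(-3.1429, 0).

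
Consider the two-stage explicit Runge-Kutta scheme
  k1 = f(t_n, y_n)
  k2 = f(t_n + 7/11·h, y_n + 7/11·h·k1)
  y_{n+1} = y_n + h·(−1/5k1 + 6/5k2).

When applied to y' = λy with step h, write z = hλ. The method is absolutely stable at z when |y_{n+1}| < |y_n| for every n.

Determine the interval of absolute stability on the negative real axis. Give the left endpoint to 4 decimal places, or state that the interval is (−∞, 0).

Set f=λy, z=hλ:
  k1=λy_n ⇒ h·k1=z·y_n;  k2=λ(1+7/11z)y_n ⇒ h·k2=z(1+7/11z)y_n
  y_{n+1}/y_n = 1 − 1/5z + 6/5z(1+7/11z) = 1 + z + 42/55z²
  R(z) = 1 + z + 42/55z².

Boundary: |R(x)|=1, x<0.
x=-1.63: |R|=1.3989
R=1: x+42/55x²=0 ⇒ x=−55/42=-1.3095; min R=1−1/(4·42/55)=0.6726>−1
Confirm numerically:
  x=-1.233: |R|=0.92795 <1
  x=-0.992: |R|=0.75947 <1
  x=-0.872: |R|=0.70866 <1
  x=-0.716: |R|=0.67548 <1
  x=-1.729: |R|=1.55385 >1
  x=-1.607: |R|=1.36505 >1
  x=-1.561: |R|=1.29977 >1
Stable set (-1.3095, 0).

z∈(-1.3095,0).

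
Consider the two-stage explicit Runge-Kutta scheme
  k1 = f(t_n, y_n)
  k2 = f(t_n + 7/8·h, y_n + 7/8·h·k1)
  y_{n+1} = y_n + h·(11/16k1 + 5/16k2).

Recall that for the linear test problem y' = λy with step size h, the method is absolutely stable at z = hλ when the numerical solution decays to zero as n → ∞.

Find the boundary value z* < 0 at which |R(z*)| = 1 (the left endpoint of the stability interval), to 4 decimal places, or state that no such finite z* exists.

On y'=λy, z=hλ:
  k1=λy_n ⇒ h·k1=z·y_n;  k2=λ(1+7/8z)y_n ⇒ h·k2=z(1+7/8z)y_n
  y_{n+1}/y_n = 1 + 11/16z + 5/16z(1+7/8z) = 1 + z + 35/128z²
  R(z) = 1 + z + 35/128z².

Boundary: |R(x)|=1, x<0.
x=-1.47: |R|=0.1209
R=1: x+35/128x²=0 ⇒ x=−128/35=-3.6571; min R=1−1/(4·35/128)=0.0857>−1
Confirm numerically:
  x=-2.743: |R|=0.31436 <1
  x=-1.856: |R|=0.08592 <1
  x=-1.779: |R|=0.08639 <1
  x=-1.470: |R|=0.12087 <1
  x=-4.067: |R|=1.45579 >1
  x=-3.957: |R|=1.32444 >1
Stable set (-3.6571, 0).

left endpoint -3.6571.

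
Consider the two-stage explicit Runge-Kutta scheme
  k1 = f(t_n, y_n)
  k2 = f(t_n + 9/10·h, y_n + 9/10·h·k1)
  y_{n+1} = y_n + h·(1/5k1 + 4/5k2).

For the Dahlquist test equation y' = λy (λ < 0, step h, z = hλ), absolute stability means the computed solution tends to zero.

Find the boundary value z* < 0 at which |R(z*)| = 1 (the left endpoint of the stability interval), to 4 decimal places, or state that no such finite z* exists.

left endpoint -1.3889.

Test eqn y'=λy, z=hλ:
  k1=λy_n ⇒ h·k1=z·y_n;  k2=λ(1+9/10z)y_n ⇒ h·k2=z(1+9/10z)y_n
  y_{n+1}/y_n = 1 + 1/5z + 4/5z(1+9/10z) = 1 + z + 18/25z²
  so R(z) = 1 + z + 18/25z².

Solve |R(x)|<1 on ℝ⁻.
x=-1.12: |R|=0.7832
R=1: x+18/25x²=0 ⇒ x=−25/18=-1.3889; min R=1−1/(4·18/25)=0.6528>−1
Confirm numerically:
  x=-1.327: |R|=0.94087 <1
  x=-1.100: |R|=0.77120 <1
  x=-0.733: |R|=0.65385 <1
  x=-1.657: |R|=1.31987 >1
  x=-1.654: |R|=1.31572 >1
  x=-1.486: |R|=1.10390 >1
So |R|<1 on (-1.3889, 0).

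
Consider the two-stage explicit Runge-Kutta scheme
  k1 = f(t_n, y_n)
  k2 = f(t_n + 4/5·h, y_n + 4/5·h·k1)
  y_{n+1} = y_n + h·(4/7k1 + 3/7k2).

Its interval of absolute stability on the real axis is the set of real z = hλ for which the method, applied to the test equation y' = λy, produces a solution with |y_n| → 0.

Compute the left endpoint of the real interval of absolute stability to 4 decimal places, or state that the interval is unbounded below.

left endpoint -2.9167.

Test eqn y'=λy, z=hλ:
  k1=λy_n ⇒ h·k1=z·y_n;  k2=λ(1+4/5z)y_n ⇒ h·k2=z(1+4/5z)y_n
  y_{n+1}/y_n = 1 + 4/7z + 3/7z(1+4/5z) = 1 + z + 12/35z²
  Hence R(z) = 1 + z + 12/35z².

Solve |R(x)|<1 on ℝ⁻.
x=-1.54: |R|=0.2731
R=1: x+12/35x²=0 ⇒ x=−35/12=-2.9167; min R=1−1/(4·12/35)=0.2708>−1
Confirm numerically:
  x=-2.889: |R|=0.97260 <1
  x=-2.464: |R|=0.61759 <1
  x=-1.253: |R|=0.28529 <1
  x=-3.419: |R|=1.58885 >1
  x=-3.312: |R|=1.44892 >1
  x=-3.021: |R|=1.10807 >1
Interval (-2.9167, 0).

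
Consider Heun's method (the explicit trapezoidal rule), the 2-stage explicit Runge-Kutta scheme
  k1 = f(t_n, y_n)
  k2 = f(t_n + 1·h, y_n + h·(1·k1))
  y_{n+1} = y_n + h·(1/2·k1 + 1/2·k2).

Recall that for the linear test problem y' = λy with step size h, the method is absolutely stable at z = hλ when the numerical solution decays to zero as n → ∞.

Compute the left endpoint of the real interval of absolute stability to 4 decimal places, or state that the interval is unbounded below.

With y'=λy (z=hλ):
  order 2, 2-stage ⇒ R(z)=1+z+z^2/2
  (e.g. R(-0.84)=0.51280, |R|=0.51280)

Need |R(x)|<1, x<0.
x=-0.84: |R|=0.5128
|R(-2.02)|=1.0202 |R(-1.94)|=0.9418 |R(-1.39)|=0.5760
Bisect:
  x_lo=-2.7725 |R|=2.0709  x_hi=-0.3407 |R|=0.7174
  mid=-1.55658 |R|=0.65489 →hi
  mid=-2.16454 |R|=1.17807 →lo
  mid=-1.86056 |R|=0.87028 →hi
  mid=-2.01255 |R|=1.01263 →lo
  mid=-1.93655 |R|=0.93857 →hi
  mid=-1.97455 |R|=0.97487 →hi
  mid=-1.99355 |R|=0.99357 →hi
  mid=-2.00305 |R|=1.00305 →lo
  mid=-1.99830 |R|=0.99830 →hi
  mid=-2.00067 |R|=1.00067 →lo
  ...
  [-2.00008,-1.99993] ⇒ x*=-2.0000
Stable set (-2.0000, 0).

left endpoint -2.0000.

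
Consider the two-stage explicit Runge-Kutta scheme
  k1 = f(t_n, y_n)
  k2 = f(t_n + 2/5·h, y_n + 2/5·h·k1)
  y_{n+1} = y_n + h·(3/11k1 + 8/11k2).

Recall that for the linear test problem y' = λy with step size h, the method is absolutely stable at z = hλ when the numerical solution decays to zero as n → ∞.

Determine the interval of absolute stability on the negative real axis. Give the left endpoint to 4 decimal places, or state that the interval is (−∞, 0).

(-3.4375, 0).

On y'=λy, z=hλ:
  k1=λy_n ⇒ h·k1=z·y_n;  k2=λ(1+2/5z)y_n ⇒ h·k2=z(1+2/5z)y_n
  y_{n+1}/y_n = 1 + 3/11z + 8/11z(1+2/5z) = 1 + z + 16/55z²
  ⇒ R(z) = 1 + z + 16/55z².

Boundary: |R(x)|=1, x<0.
x=-0.84: |R|=0.3653
R=1: x+16/55x²=0 ⇒ x=−55/16=-3.4375; min R=1−1/(4·16/55)=0.1406>−1
Confirm numerically:
  x=-1.829: |R|=0.14416 <1
  x=-1.681: |R|=0.14104 <1
  x=-1.486: |R|=0.15638 <1
  x=-3.746: |R|=1.33619 >1
  x=-3.502: |R|=1.06571 >1
So |R|<1 on (-3.4375, 0).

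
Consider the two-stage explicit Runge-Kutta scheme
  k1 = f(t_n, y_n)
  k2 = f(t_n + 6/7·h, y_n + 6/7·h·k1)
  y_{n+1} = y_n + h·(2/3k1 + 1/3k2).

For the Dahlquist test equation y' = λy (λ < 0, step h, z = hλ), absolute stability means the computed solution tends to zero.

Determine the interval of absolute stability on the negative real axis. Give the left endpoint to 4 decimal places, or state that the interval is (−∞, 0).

With y'=λy (z=hλ):
  k1=λy_n ⇒ h·k1=z·y_n;  k2=λ(1+6/7z)y_n ⇒ h·k2=z(1+6/7z)y_n
  y_{n+1}/y_n = 1 + 2/3z + 1/3z(1+6/7z) = 1 + z + 2/7z²
  R(z) = 1 + z + 2/7z².

Find x<0 with |R(x)|<1.
x=-0.35: |R|=0.6850
R=1: x+2/7x²=0 ⇒ x=−7/2=-3.5000; min R=1−1/(4·2/7)=0.1250>−1
Confirm numerically:
  x=-2.349: |R|=0.22751 <1
  x=-2.122: |R|=0.16454 <1
  x=-1.973: |R|=0.13921 <1
  x=-4.024: |R|=1.60245 >1
  x=-3.574: |R|=1.07556 >1
  x=-3.524: |R|=1.02416 >1
Stable set (-3.5000, 0).

(-3.5000, 0).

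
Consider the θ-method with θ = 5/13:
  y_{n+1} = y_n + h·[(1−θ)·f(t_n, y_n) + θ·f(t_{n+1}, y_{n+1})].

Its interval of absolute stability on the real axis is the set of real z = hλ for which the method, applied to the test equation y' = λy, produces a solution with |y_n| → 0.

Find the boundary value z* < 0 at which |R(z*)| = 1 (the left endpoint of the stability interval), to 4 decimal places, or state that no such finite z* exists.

On y'=λy, z=hλ:
  y_{n+1} = y_n + z·[8/13·y_n + 5/13·y_{n+1}] ⇒ (1 − 5/13z)y_{n+1} = (1 + 8/13z)y_n
  so R(z) = (1 + 8/13z)/(1 − 5/13z).

Solve |R(x)|<1 on ℝ⁻.
x=-1.47: |R|=0.0609
R=−1: 1+8/13x = −1+5/13x ⇒ -3/13x=2 ⇒ x=2/(-3/13)=-8.6667
Confirm numerically:
  x=-7.680: |R|=0.94241 <1
  x=-6.550: |R|=0.86120 <1
  x=-3.576: |R|=0.50544 <1
  x=-9.239: |R|=1.02901 >1
  x=-8.714: |R|=1.00251 >1
So |R|<1 on (-8.6667, 0).

z* = -8.6667.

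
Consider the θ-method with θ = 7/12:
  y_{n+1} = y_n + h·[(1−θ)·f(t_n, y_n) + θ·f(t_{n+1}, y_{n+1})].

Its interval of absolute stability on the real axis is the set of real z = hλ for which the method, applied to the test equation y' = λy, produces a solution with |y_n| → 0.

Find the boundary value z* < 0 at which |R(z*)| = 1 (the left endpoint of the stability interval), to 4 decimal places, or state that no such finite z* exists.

(−∞, 0) — no finite endpoint.

On y'=λy, z=hλ:
  y_{n+1} = y_n + z·[5/12·y_n + 7/12·y_{n+1}] ⇒ (1 − 7/12z)y_{n+1} = (1 + 5/12z)y_n
  so R(z) = (1 + 5/12z)/(1 − 7/12z).

Need |R(x)|<1, x<0.
x=-0.85: |R|=0.4318
x=-2: |R|=0.0769
x=-10: |R|=0.4634
x=-100: |R|=0.6854
θ=7/12≥1/2 ⇒ |1+5/12x|<|1−7/12x| ∀x<0 ⇒ stable on all of ℝ⁻.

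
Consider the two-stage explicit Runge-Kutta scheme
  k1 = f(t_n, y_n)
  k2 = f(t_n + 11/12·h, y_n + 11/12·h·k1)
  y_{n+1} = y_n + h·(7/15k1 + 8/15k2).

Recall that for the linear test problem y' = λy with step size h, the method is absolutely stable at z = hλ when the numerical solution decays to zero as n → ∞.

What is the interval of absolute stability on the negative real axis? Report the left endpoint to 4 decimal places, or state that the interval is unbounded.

Test eqn y'=λy, z=hλ:
  k1=λy_n ⇒ h·k1=z·y_n;  k2=λ(1+11/12z)y_n ⇒ h·k2=z(1+11/12z)y_n
  y_{n+1}/y_n = 1 + 7/15z + 8/15z(1+11/12z) = 1 + z + 22/45z²
  Hence R(z) = 1 + z + 22/45z².

Boundary: |R(x)|=1, x<0.
x=-1.78: |R|=0.7690
R=1: x+22/45x²=0 ⇒ x=−45/22=-2.0455; min R=1−1/(4·22/45)=0.4886>−1
Confirm numerically:
  x=-1.932: |R|=0.89284 <1
  x=-1.698: |R|=0.71157 <1
  x=-1.469: |R|=0.58600 <1
  x=-1.455: |R|=0.57999 <1
  x=-2.357: |R|=1.35900 >1
  x=-2.247: |R|=1.22140 >1
Stable set (-2.0455, 0).

(-2.0455, 0).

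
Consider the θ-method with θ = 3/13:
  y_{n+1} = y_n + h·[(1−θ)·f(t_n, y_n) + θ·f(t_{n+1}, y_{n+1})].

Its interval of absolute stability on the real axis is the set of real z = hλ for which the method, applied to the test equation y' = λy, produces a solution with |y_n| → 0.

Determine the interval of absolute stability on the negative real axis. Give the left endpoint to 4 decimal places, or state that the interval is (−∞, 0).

On y'=λy, z=hλ:
  y_{n+1} = y_n + z·[10/13·y_n + 3/13·y_{n+1}] ⇒ (1 − 3/13z)y_{n+1} = (1 + 10/13z)y_n
  so R(z) = (1 + 10/13z)/(1 − 3/13z).

Need |R(x)|<1, x<0.
x=-1.68: |R|=0.2106
R=−1: 1+10/13x = −1+3/13x ⇒ -7/13x=2 ⇒ x=2/(-7/13)=-3.7143
Confirm numerically:
  x=-2.497: |R|=0.58416 <1
  x=-2.472: |R|=0.57406 <1
  x=-2.259: |R|=0.48491 <1
  x=-3.913: |R|=1.05623 >1
  x=-3.903: |R|=1.05346 >1
So |R|<1 on (-3.7143, 0).

z∈(-3.7143,0).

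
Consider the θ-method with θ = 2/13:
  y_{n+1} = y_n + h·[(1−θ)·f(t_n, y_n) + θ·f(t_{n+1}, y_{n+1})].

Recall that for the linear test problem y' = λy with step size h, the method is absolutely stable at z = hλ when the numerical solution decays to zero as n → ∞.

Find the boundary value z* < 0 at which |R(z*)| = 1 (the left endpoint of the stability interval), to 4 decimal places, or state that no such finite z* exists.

Set f=λy, z=hλ:
  y_{n+1} = y_n + z·[11/13·y_n + 2/13·y_{n+1}] ⇒ (1 − 2/13z)y_{n+1} = (1 + 11/13z)y_n
  so R(z) = (1 + 11/13z)/(1 − 2/13z).

Solve |R(x)|<1 on ℝ⁻.
x=-1.06: |R|=0.0886
R=−1: 1+11/13x = −1+2/13x ⇒ -9/13x=2 ⇒ x=2/(-9/13)=-2.8889
Confirm numerically:
  x=-1.961: |R|=0.50650 <1
  x=-1.716: |R|=0.35759 <1
  x=-1.431: |R|=0.17280 <1
  x=-3.172: |R|=1.13172 >1
  x=-3.049: |R|=1.07545 >1
  x=-2.997: |R|=1.05123 >1
Stable set (-2.8889, 0).

z* = -2.8889.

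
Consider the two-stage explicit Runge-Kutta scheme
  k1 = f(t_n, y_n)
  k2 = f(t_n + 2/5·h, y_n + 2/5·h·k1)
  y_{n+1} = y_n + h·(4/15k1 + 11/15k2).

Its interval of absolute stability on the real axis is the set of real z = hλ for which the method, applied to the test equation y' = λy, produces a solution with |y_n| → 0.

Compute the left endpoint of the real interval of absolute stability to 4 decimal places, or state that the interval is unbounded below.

z* = -3.4091.

Test eqn y'=λy, z=hλ:
  k1=λy_n ⇒ h·k1=z·y_n;  k2=λ(1+2/5z)y_n ⇒ h·k2=z(1+2/5z)y_n
  y_{n+1}/y_n = 1 + 4/15z + 11/15z(1+2/5z) = 1 + z + 22/75z²
  ⇒ R(z) = 1 + z + 22/75z².

Find x<0 with |R(x)|<1.
x=-1.34: |R|=0.1867
R=1: x+22/75x²=0 ⇒ x=−75/22=-3.4091; min R=1−1/(4·22/75)=0.1477>−1
Confirm numerically:
  x=-2.265: |R|=0.23987 <1
  x=-1.840: |R|=0.15311 <1
  x=-1.450: |R|=0.16673 <1
  x=-1.404: |R|=0.17422 <1
  x=-3.855: |R|=1.50423 >1
  x=-3.801: |R|=1.43696 >1
  x=-3.794: |R|=1.42837 >1
Stable set (-3.4091, 0).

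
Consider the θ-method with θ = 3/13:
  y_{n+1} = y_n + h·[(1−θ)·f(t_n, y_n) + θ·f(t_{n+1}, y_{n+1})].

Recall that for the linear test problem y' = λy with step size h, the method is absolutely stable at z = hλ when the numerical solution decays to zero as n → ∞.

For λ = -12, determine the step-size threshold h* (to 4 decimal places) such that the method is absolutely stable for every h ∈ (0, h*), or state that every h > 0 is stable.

(-3.7143,0); λ=-12 ⇒ h* = (26/7)/12 = 0.3095.

With y'=λy (z=hλ):
  y_{n+1} = y_n + z·[10/13·y_n + 3/13·y_{n+1}] ⇒ (1 − 3/13z)y_{n+1} = (1 + 10/13z)y_n
  R(z) = (1 + 10/13z)/(1 − 3/13z).

Need |R(x)|<1, x<0.
x=-1.12: |R|=0.1100
R=−1: 1+10/13x = −1+3/13x ⇒ -7/13x=2 ⇒ x=2/(-7/13)=-3.7143
Confirm numerically:
  x=-3.567: |R|=0.95650 <1
  x=-2.825: |R|=0.71013 <1
  x=-2.018: |R|=0.37682 <1
  x=-4.009: |R|=1.08243 >1
  x=-3.750: |R|=1.01031 >1
Interval (-3.7143, 0).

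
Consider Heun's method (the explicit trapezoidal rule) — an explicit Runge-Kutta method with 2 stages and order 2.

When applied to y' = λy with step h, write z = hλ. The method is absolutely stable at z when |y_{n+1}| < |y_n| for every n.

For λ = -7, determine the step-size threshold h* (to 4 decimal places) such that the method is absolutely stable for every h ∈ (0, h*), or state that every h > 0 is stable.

Test eqn y'=λy, z=hλ:
  order 2, 2-stage ⇒ R(z)=1+z+z^2/2
  (e.g. R(-0.67)=0.55445, |R|=0.55445)

Find x<0 with |R(x)|<1.
x=-0.67: |R|=0.5544
|R(-2.38)|=1.4522 |R(-2.28)|=1.3192 |R(-2.16)|=1.1728
Bisect:
  x_lo=-2.5901 |R|=1.7642  x_hi=-0.2800 |R|=0.7592
  mid=-1.43506 |R|=0.59464 →hi
  mid=-2.01258 |R|=1.01265 →lo
  mid=-1.72382 |R|=0.76196 →hi
  mid=-1.86820 |R|=0.87688 →hi
  mid=-1.94039 |R|=0.94216 →hi
  mid=-1.97648 |R|=0.97676 →hi
  mid=-1.99453 |R|=0.99454 →hi
  mid=-2.00355 |R|=1.00356 →lo
  ...
  [-2.00003,-1.99989] ⇒ x*=-2.0000
Interval (-2.0000, 0).

(-2.0000,0); λ=-7 ⇒ h* = 0.2857.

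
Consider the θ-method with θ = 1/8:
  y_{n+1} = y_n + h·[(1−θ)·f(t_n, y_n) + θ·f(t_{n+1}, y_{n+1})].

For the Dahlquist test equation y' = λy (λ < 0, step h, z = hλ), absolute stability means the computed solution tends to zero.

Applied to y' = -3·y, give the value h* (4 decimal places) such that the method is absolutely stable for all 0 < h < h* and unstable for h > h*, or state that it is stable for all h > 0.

(-2.6667,0); λ=-3 ⇒ h* = (8/3)/3 = 0.8889.

Test eqn y'=λy, z=hλ:
  y_{n+1} = y_n + z·[7/8·y_n + 1/8·y_{n+1}] ⇒ (1 − 1/8z)y_{n+1} = (1 + 7/8z)y_n
  ⇒ R(z) = (1 + 7/8z)/(1 − 1/8z).

Boundary: |R(x)|=1, x<0.
x=-0.85: |R|=0.2316
R=−1: 1+7/8x = −1+1/8x ⇒ -3/4x=2 ⇒ x=2/(-3/4)=-2.6667
Confirm numerically:
  x=-2.247: |R|=0.75427 <1
  x=-1.559: |R|=0.30474 <1
  x=-1.470: |R|=0.24182 <1
  x=-3.217: |R|=1.29437 >1
  x=-2.905: |R|=1.13113 >1
  x=-2.692: |R|=1.01422 >1
Interval (-2.6667, 0).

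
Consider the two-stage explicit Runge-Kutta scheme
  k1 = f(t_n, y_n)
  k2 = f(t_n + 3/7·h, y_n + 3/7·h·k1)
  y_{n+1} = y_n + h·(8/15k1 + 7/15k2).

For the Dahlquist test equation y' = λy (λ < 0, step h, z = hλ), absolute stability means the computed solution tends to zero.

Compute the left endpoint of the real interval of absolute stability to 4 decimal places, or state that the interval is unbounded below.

z* = -5.0000.

Set f=λy, z=hλ:
  k1=λy_n ⇒ h·k1=z·y_n;  k2=λ(1+3/7z)y_n ⇒ h·k2=z(1+3/7z)y_n
  y_{n+1}/y_n = 1 + 8/15z + 7/15z(1+3/7z) = 1 + z + 1/5z²
  R(z) = 1 + z + 1/5z².

Find x<0 with |R(x)|<1.
x=-1.38: |R|=0.0009
R=1: x+1/5x²=0 ⇒ x=−5=-5.0000; min R=1−1/(4·1/5)=-0.2500>−1
Confirm numerically:
  x=-4.457: |R|=0.51597 <1
  x=-3.284: |R|=0.12707 <1
  x=-2.384: |R|=0.24731 <1
  x=-5.385: |R|=1.41464 >1
  x=-5.236: |R|=1.24714 >1
Stable set (-5.0000, 0).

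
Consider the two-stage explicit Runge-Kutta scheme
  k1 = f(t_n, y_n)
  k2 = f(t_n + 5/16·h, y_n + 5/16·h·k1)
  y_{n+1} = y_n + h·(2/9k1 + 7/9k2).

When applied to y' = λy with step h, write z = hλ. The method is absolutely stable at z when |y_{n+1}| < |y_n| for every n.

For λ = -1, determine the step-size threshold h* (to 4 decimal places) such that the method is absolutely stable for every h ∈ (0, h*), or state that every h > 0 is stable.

(-4.1143,0); λ=-1 ⇒ h* = (144/35)/1 = 4.1143.

With y'=λy (z=hλ):
  k1=λy_n ⇒ h·k1=z·y_n;  k2=λ(1+5/16z)y_n ⇒ h·k2=z(1+5/16z)y_n
  y_{n+1}/y_n = 1 + 2/9z + 7/9z(1+5/16z) = 1 + z + 35/144z²
  R(z) = 1 + z + 35/144z².

Solve |R(x)|<1 on ℝ⁻.
x=-0.49: |R|=0.5684
R=1: x+35/144x²=0 ⇒ x=−144/35=-4.1143; min R=1−1/(4·35/144)=-0.0286>−1
Confirm numerically:
  x=-3.917: |R|=0.81217 <1
  x=-3.659: |R|=0.59510 <1
  x=-2.778: |R|=0.09773 <1
  x=-2.583: |R|=0.03864 <1
  x=-4.708: |R|=1.67939 >1
  x=-4.560: |R|=1.49400 >1
Interval (-4.1143, 0).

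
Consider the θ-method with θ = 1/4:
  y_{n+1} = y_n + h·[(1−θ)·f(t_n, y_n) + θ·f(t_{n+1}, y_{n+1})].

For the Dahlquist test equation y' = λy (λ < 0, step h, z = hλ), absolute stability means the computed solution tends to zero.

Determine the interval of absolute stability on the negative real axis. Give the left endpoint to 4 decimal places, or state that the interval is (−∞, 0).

On y'=λy, z=hλ:
  y_{n+1} = y_n + z·[3/4·y_n + 1/4·y_{n+1}] ⇒ (1 − 1/4z)y_{n+1} = (1 + 3/4z)y_n
  R(z) = (1 + 3/4z)/(1 − 1/4z).

Boundary: |R(x)|=1, x<0.
x=-1.17: |R|=0.0948
R=−1: 1+3/4x = −1+1/4x ⇒ -1/2x=2 ⇒ x=2/(-1/2)=-4.0000
Confirm numerically:
  x=-3.878: |R|=0.96903 <1
  x=-2.999: |R|=0.71396 <1
  x=-2.947: |R|=0.69685 <1
  x=-2.006: |R|=0.33600 <1
  x=-4.558: |R|=1.13040 >1
  x=-4.493: |R|=1.11610 >1
  x=-4.434: |R|=1.10292 >1
So |R|<1 on (-4.0000, 0).

(-4.0000, 0).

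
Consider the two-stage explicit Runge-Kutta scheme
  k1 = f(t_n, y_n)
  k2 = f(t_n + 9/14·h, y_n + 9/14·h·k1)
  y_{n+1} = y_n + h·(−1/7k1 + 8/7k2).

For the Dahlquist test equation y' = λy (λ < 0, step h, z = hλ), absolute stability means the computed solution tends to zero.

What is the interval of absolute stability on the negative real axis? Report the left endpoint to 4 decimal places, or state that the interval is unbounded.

z∈(-1.3611,0).

Test eqn y'=λy, z=hλ:
  k1=λy_n ⇒ h·k1=z·y_n;  k2=λ(1+9/14z)y_n ⇒ h·k2=z(1+9/14z)y_n
  y_{n+1}/y_n = 1 − 1/7z + 8/7z(1+9/14z) = 1 + z + 36/49z²
  ⇒ R(z) = 1 + z + 36/49z².

Solve |R(x)|<1 on ℝ⁻.
x=-1.46: |R|=1.1061
R=1: x+36/49x²=0 ⇒ x=−49/36=-1.3611; min R=1−1/(4·36/49)=0.6597>−1
Confirm numerically:
  x=-0.978: |R|=0.72472 <1
  x=-0.864: |R|=0.68445 <1
  x=-0.850: |R|=0.68082 <1
  x=-0.565: |R|=0.66953 <1
  x=-1.782: |R|=1.55104 >1
  x=-1.671: |R|=1.38044 >1
  x=-1.390: |R|=1.02950 >1
Interval (-1.3611, 0).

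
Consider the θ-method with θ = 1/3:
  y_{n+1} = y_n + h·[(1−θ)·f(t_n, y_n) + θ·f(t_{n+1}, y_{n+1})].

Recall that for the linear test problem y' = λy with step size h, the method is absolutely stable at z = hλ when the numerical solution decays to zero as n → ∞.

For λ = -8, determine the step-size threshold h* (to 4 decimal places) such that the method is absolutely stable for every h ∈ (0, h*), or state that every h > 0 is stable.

(-6.0000,0); λ=-8 ⇒ h* = (6)/8 = 0.7500.

With y'=λy (z=hλ):
  y_{n+1} = y_n + z·[2/3·y_n + 1/3·y_{n+1}] ⇒ (1 − 1/3z)y_{n+1} = (1 + 2/3z)y_n
  ⇒ R(z) = (1 + 2/3z)/(1 − 1/3z).

Need |R(x)|<1, x<0.
x=-1.64: |R|=0.0603
R=−1: 1+2/3x = −1+1/3x ⇒ -1/3x=2 ⇒ x=2/(-1/3)=-6.0000
Confirm numerically:
  x=-3.798: |R|=0.67608 <1
  x=-3.051: |R|=0.51264 <1
  x=-2.884: |R|=0.47043 <1
  x=-6.536: |R|=1.05621 >1
  x=-6.074: |R|=1.00816 >1
So |R|<1 on (-6.0000, 0).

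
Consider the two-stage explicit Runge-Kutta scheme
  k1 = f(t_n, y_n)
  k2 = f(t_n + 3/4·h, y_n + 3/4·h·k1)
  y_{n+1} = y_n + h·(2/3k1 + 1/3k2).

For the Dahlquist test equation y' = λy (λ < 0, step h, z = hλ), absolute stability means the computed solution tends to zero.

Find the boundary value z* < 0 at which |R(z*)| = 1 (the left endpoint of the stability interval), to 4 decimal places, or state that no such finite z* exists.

With y'=λy (z=hλ):
  k1=λy_n ⇒ h·k1=z·y_n;  k2=λ(1+3/4z)y_n ⇒ h·k2=z(1+3/4z)y_n
  y_{n+1}/y_n = 1 + 2/3z + 1/3z(1+3/4z) = 1 + z + 1/4z²
  Hence R(z) = 1 + z + 1/4z².

Find x<0 with |R(x)|<1.
x=-0.47: |R|=0.5852
R=1: x+1/4x²=0 ⇒ x=−4=-4.0000; min R=1−1/(4·1/4)=0.0000>−1
Confirm numerically:
  x=-3.664: |R|=0.69222 <1
  x=-3.374: |R|=0.47197 <1
  x=-2.043: |R|=0.00046 <1
  x=-4.482: |R|=1.54008 >1
  x=-4.401: |R|=1.44120 >1
  x=-4.020: |R|=1.02010 >1
So |R|<1 on (-4.0000, 0).

left endpoint -4.0000.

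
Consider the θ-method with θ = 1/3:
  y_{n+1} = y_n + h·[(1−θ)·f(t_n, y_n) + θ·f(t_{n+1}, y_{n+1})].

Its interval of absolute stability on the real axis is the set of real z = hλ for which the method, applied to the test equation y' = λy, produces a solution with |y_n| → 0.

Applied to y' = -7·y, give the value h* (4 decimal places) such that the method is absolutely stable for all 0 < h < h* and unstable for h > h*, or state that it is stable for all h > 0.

(-6.0000,0); λ=-7 ⇒ h* = (6)/7 = 0.8571.

Set f=λy, z=hλ:
  y_{n+1} = y_n + z·[2/3·y_n + 1/3·y_{n+1}] ⇒ (1 − 1/3z)y_{n+1} = (1 + 2/3z)y_n
  ⇒ R(z) = (1 + 2/3z)/(1 − 1/3z).

Need |R(x)|<1, x<0.
x=-1.09: |R|=0.2005
R=−1: 1+2/3x = −1+1/3x ⇒ -1/3x=2 ⇒ x=2/(-1/3)=-6.0000
Confirm numerically:
  x=-5.785: |R|=0.97553 <1
  x=-3.199: |R|=0.54815 <1
  x=-2.930: |R|=0.48229 <1
  x=-6.307: |R|=1.03299 >1
  x=-6.186: |R|=1.02025 >1
Stable set (-6.0000, 0).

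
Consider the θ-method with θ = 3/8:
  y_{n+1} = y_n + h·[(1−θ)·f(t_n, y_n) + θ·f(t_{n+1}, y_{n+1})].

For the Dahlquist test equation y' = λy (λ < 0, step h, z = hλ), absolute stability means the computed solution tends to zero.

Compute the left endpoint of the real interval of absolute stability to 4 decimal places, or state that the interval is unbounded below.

Test eqn y'=λy, z=hλ:
  y_{n+1} = y_n + z·[5/8·y_n + 3/8·y_{n+1}] ⇒ (1 − 3/8z)y_{n+1} = (1 + 5/8z)y_n
  R(z) = (1 + 5/8z)/(1 − 3/8z).

Boundary: |R(x)|=1, x<0.
x=-0.59: |R|=0.5169
R=−1: 1+5/8x = −1+3/8x ⇒ -1/4x=2 ⇒ x=2/(-1/4)=-8.0000
Confirm numerically:
  x=-7.187: |R|=0.94500 <1
  x=-6.911: |R|=0.92420 <1
  x=-5.501: |R|=0.79602 <1
  x=-5.201: |R|=0.76283 <1
  x=-8.370: |R|=1.02235 >1
  x=-8.192: |R|=1.01179 >1
  x=-8.170: |R|=1.01046 >1
So |R|<1 on (-8.0000, 0).

z* = -8.0000.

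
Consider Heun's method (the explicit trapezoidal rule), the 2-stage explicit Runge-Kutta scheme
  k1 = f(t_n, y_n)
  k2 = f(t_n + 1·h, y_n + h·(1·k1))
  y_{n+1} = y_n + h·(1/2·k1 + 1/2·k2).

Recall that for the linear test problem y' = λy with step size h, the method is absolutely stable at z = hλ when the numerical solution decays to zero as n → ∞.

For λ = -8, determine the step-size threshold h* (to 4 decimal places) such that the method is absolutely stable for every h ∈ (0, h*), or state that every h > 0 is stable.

(-2.0000,0); λ=-8 ⇒ h* = 0.2500.

With y'=λy (z=hλ):
  order 2, 2-stage ⇒ R(z)=1+z+z^2/2
  (e.g. R(-0.48)=0.63520, |R|=0.63520)

Boundary: |R(x)|=1, x<0.
x=-0.48: |R|=0.6352
|R(-2.33)|=1.3845 |R(-2.07)|=1.0724 |R(-1.28)|=0.5392
Bisect:
  x_lo=-2.4892 |R|=1.6089  x_hi=-0.2703 |R|=0.7662
  mid=-1.37977 |R|=0.57211 →hi
  mid=-1.93450 |R|=0.93665 →hi
  mid=-2.21187 |R|=1.23431 →lo
  mid=-2.07318 |R|=1.07586 →lo
  mid=-2.00384 |R|=1.00385 →lo
  mid=-1.96917 |R|=0.96965 →hi
  mid=-1.98651 |R|=0.98660 →hi
  mid=-1.99517 |R|=0.99519 →hi
  mid=-1.99951 |R|=0.99951 →hi
  ...
  [-2.00005,-1.99991] ⇒ x*=-2.0000
Stable set (-2.0000, 0).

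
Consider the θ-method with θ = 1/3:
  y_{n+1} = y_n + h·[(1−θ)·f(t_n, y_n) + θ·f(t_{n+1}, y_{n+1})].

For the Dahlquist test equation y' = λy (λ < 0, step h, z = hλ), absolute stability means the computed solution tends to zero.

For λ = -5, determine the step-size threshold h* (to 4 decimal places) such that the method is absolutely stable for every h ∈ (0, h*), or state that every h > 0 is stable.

(-6.0000,0); λ=-5 ⇒ h* = (6)/5 = 1.2000.

Set f=λy, z=hλ:
  y_{n+1} = y_n + z·[2/3·y_n + 1/3·y_{n+1}] ⇒ (1 − 1/3z)y_{n+1} = (1 + 2/3z)y_n
  R(z) = (1 + 2/3z)/(1 − 1/3z).

Find x<0 with |R(x)|<1.
x=-1.78: |R|=0.1172
R=−1: 1+2/3x = −1+1/3x ⇒ -1/3x=2 ⇒ x=2/(-1/3)=-6.0000
Confirm numerically:
  x=-4.978: |R|=0.87190 <1
  x=-3.983: |R|=0.71116 <1
  x=-3.227: |R|=0.55468 <1
  x=-6.468: |R|=1.04943 >1
  x=-6.244: |R|=1.02640 >1
Interval (-6.0000, 0).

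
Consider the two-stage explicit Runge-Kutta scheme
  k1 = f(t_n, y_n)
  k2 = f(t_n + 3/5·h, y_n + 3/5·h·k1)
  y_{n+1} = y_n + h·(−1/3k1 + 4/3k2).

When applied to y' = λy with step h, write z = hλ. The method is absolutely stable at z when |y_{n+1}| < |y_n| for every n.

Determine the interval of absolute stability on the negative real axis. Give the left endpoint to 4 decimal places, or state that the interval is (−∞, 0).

(-1.2500, 0).

Set f=λy, z=hλ:
  k1=λy_n ⇒ h·k1=z·y_n;  k2=λ(1+3/5z)y_n ⇒ h·k2=z(1+3/5z)y_n
  y_{n+1}/y_n = 1 − 1/3z + 4/3z(1+3/5z) = 1 + z + 4/5z²
  Hence R(z) = 1 + z + 4/5z².

Need |R(x)|<1, x<0.
x=-1.25: |R|=1.0000
R=1: x+4/5x²=0 ⇒ x=−5/4=-1.2500; min R=1−1/(4·4/5)=0.6875>−1
Confirm numerically:
  x=-1.141: |R|=0.90050 <1
  x=-0.738: |R|=0.69772 <1
  x=-0.702: |R|=0.69224 <1
  x=-0.618: |R|=0.68754 <1
  x=-1.751: |R|=1.70180 >1
  x=-1.597: |R|=1.44333 >1
  x=-1.462: |R|=1.24796 >1
Interval (-1.2500, 0).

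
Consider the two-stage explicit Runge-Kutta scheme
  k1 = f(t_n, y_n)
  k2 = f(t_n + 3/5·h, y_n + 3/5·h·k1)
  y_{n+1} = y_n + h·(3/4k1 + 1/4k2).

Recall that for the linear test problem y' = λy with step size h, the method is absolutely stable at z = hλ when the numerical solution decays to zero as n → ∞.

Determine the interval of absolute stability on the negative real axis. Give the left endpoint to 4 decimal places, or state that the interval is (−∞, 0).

(-6.6667, 0).

With y'=λy (z=hλ):
  k1=λy_n ⇒ h·k1=z·y_n;  k2=λ(1+3/5z)y_n ⇒ h·k2=z(1+3/5z)y_n
  y_{n+1}/y_n = 1 + 3/4z + 1/4z(1+3/5z) = 1 + z + 3/20z²
  so R(z) = 1 + z + 3/20z².

Need |R(x)|<1, x<0.
x=-0.66: |R|=0.4053
R=1: x+3/20x²=0 ⇒ x=−20/3=-6.6667; min R=1−1/(4·3/20)=-0.6667>−1
Confirm numerically:
  x=-6.149: |R|=0.52253 <1
  x=-6.085: |R|=0.46908 <1
  x=-3.196: |R|=0.66384 <1
  x=-7.191: |R|=1.56557 >1
  x=-7.127: |R|=1.49212 >1
  x=-7.072: |R|=1.42998 >1
Interval (-6.6667, 0).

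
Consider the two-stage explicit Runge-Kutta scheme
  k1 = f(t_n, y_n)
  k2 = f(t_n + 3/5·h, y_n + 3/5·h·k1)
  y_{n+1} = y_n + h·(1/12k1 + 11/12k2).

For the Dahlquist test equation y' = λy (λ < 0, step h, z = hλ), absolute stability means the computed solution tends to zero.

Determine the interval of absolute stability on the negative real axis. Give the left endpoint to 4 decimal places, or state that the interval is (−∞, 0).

Set f=λy, z=hλ:
  k1=λy_n ⇒ h·k1=z·y_n;  k2=λ(1+3/5z)y_n ⇒ h·k2=z(1+3/5z)y_n
  y_{n+1}/y_n = 1 + 1/12z + 11/12z(1+3/5z) = 1 + z + 11/20z²
  so R(z) = 1 + z + 11/20z².

Find x<0 with |R(x)|<1.
x=-1.6: |R|=0.8080
R=1: x+11/20x²=0 ⇒ x=−20/11=-1.8182; min R=1−1/(4·11/20)=0.5455>−1
Confirm numerically:
  x=-1.682: |R|=0.87402 <1
  x=-1.490: |R|=0.73106 <1
  x=-1.257: |R|=0.61203 <1
  x=-1.136: |R|=0.57377 <1
  x=-2.133: |R|=1.36933 >1
  x=-2.100: |R|=1.32550 >1
Interval (-1.8182, 0).

z∈(-1.8182,0).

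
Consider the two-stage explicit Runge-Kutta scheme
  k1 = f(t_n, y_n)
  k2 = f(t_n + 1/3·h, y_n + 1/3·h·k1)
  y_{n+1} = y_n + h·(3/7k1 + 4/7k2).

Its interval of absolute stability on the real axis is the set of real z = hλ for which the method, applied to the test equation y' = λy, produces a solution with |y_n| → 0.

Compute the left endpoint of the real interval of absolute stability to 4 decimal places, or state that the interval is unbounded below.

z* = -5.2500.

Test eqn y'=λy, z=hλ:
  k1=λy_n ⇒ h·k1=z·y_n;  k2=λ(1+1/3z)y_n ⇒ h·k2=z(1+1/3z)y_n
  y_{n+1}/y_n = 1 + 3/7z + 4/7z(1+1/3z) = 1 + z + 4/21z²
  Hence R(z) = 1 + z + 4/21z².

Boundary: |R(x)|=1, x<0.
x=-1.42: |R|=0.0359
R=1: x+4/21x²=0 ⇒ x=−21/4=-5.2500; min R=1−1/(4·4/21)=-0.3125>−1
Confirm numerically:
  x=-4.905: |R|=0.67767 <1
  x=-4.358: |R|=0.25956 <1
  x=-2.888: |R|=0.29932 <1
  x=-2.583: |R|=0.31216 <1
  x=-5.734: |R|=1.52862 >1
  x=-5.391: |R|=1.14479 >1
So |R|<1 on (-5.2500, 0).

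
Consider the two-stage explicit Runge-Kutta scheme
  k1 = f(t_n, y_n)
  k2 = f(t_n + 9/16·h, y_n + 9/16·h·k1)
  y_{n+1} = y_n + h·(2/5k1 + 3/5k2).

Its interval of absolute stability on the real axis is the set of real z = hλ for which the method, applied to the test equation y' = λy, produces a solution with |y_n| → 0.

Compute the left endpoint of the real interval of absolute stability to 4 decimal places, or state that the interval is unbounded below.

z* = -2.9630.

On y'=λy, z=hλ:
  k1=λy_n ⇒ h·k1=z·y_n;  k2=λ(1+9/16z)y_n ⇒ h·k2=z(1+9/16z)y_n
  y_{n+1}/y_n = 1 + 2/5z + 3/5z(1+9/16z) = 1 + z + 27/80z²
  R(z) = 1 + z + 27/80z².

Boundary: |R(x)|=1, x<0.
x=-1.28: |R|=0.2730
R=1: x+27/80x²=0 ⇒ x=−80/27=-2.9630; min R=1−1/(4·27/80)=0.2593>−1
Confirm numerically:
  x=-2.283: |R|=0.47608 <1
  x=-2.223: |R|=0.44483 <1
  x=-1.747: |R|=0.28305 <1
  x=-3.421: |R|=1.52884 >1
  x=-3.237: |R|=1.29938 >1
  x=-3.001: |R|=1.03853 >1
Interval (-2.9630, 0).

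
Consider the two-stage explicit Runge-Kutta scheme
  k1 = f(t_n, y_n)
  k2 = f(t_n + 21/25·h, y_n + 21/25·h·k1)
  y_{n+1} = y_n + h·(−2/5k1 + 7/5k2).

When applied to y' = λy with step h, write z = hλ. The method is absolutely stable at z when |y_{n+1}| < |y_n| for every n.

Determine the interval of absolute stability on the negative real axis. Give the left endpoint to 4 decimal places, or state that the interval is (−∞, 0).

z∈(-0.8503,0).

Test eqn y'=λy, z=hλ:
  k1=λy_n ⇒ h·k1=z·y_n;  k2=λ(1+21/25z)y_n ⇒ h·k2=z(1+21/25z)y_n
  y_{n+1}/y_n = 1 − 2/5z + 7/5z(1+21/25z) = 1 + z + 147/125z²
  ⇒ R(z) = 1 + z + 147/125z².

Solve |R(x)|<1 on ℝ⁻.
x=-1.47: |R|=2.0712
R=1: x+147/125x²=0 ⇒ x=−125/147=-0.8503; min R=1−1/(4·147/125)=0.7874>−1
Confirm numerically:
  x=-0.582: |R|=0.81634 <1
  x=-0.494: |R|=0.79299 <1
  x=-0.488: |R|=0.79206 <1
  x=-1.441: |R|=2.00094 >1
  x=-1.352: |R|=1.79762 >1
  x=-1.187: |R|=1.46995 >1
So |R|<1 on (-0.8503, 0).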